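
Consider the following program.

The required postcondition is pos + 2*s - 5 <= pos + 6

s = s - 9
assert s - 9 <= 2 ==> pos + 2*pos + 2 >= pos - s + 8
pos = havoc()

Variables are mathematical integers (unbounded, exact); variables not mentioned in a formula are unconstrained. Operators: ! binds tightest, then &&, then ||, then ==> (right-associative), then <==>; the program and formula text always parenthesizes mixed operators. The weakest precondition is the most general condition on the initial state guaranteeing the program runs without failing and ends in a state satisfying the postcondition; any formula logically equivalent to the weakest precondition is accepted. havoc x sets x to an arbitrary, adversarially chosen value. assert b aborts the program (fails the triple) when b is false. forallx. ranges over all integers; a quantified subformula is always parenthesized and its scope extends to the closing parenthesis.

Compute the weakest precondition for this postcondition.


Working backward. After the program, the postcondition pos + 2*s - 5 <= pos + 6 must hold; in canonical form it is 2*s <= 11.
Before havoc pos: 2*s <= 11
Before assert s - 9 <= 2 ==> pos + 2*pos + 2 >= pos - s + 8: (s <= 11 ==> 2*pos + s >= 6) && 2*s <= 11
Before s := s - 9: (s <= 20 ==> 2*pos + s >= 15) && 2*s <= 29
Answer: WP = (s <= 20 ==> 2*pos + s >= 15) && 2*s <= 29


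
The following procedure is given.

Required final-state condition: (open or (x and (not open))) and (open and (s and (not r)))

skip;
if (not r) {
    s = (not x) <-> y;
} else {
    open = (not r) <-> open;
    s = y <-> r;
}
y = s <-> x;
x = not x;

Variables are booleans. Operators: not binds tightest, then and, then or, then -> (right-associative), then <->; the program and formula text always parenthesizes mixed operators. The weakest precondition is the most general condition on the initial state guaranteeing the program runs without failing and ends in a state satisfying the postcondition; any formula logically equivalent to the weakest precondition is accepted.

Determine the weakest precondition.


Working backward. After the program, the postcondition (open or (x and (not open))) and (open and (s and (not r))) must hold; in canonical form it is (open or (x and (not open))) and open and s and (not r).
Before x := not x: (open or ((not x) and (not open))) and open and s and (not r)
Before y := s <-> x: (open or ((not x) and (not open))) and open and s and (not r)
Then branch requires (open or ((not x) and (not open))) and open and ((not x) <-> y) and (not r); else branch requires (((not r) <-> open) or ((not x) and (not ((not r) <-> open)))) and ((not r) <-> open) and (y <-> r) and (not r).
Before the if: ((not r) -> ((open or ((not x) and (not open))) and open and ((not x) <-> y) and (not r))) and (r -> ((((not r) <-> open) or ((not x) and (not ((not r) <-> open)))) and ((not r) <-> open) and (y <-> r) and (not r)))
Before skip: ((not r) -> ((open or ((not x) and (not open))) and open and ((not x) <-> y) and (not r))) and (r -> ((((not r) <-> open) or ((not x) and (not ((not r) <-> open)))) and ((not r) <-> open) and (y <-> r) and (not r)))
Answer: WP = ((not r) -> ((open or ((not x) and (not open))) and open and ((not x) <-> y) and (not r))) and (r -> ((((not r) <-> open) or ((not x) and (not ((not r) <-> open)))) and ((not r) <-> open) and (y <-> r) and (not r)))


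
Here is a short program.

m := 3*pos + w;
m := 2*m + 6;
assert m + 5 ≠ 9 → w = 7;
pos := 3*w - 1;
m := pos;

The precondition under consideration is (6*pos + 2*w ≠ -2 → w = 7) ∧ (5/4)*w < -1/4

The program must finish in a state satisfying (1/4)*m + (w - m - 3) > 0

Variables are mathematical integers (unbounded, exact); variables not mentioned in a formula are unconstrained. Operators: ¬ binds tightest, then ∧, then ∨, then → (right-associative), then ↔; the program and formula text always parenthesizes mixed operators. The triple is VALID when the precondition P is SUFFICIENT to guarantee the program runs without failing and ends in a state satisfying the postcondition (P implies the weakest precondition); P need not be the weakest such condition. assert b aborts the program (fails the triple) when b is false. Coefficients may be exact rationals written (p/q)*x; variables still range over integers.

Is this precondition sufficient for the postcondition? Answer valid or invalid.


Working backward. After the program, the postcondition (1/4)*m + (w - m - 3) > 0 must hold; in canonical form it is w > (3/4)*m + 3.
Before m := pos: w > (3/4)*pos + 3
Before pos := 3*w - 1: (5/4)*w < -9/4
Before assert m + 5 ≠ 9 → w = 7: (m ≠ 4 → w = 7) ∧ (5/4)*w < -9/4
Before m := 2*m + 6: (2*m ≠ -2 → w = 7) ∧ (5/4)*w < -9/4
Before m := 3*pos + w: (6*pos + 2*w ≠ -2 → w = 7) ∧ (5/4)*w < -9/4
The weakest precondition is (6*pos + 2*w ≠ -2 → w = 7) ∧ (5/4)*w < -9/4.
Check whether (6*pos + 2*w ≠ -2 → w = 7) ∧ (5/4)*w < -1/4 implies it.
Countermodel: at the initial state pos = 0, w = -1, the precondition holds but the weakest precondition fails.
Answer: invalid


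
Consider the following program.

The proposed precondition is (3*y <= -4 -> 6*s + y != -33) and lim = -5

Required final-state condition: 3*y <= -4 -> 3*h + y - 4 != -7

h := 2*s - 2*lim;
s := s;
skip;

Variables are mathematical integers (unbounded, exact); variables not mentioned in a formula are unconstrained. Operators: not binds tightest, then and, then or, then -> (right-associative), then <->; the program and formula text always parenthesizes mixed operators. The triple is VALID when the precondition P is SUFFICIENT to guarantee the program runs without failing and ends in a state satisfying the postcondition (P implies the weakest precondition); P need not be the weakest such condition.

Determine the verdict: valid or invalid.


Working backward. After the program, the postcondition 3*y <= -4 -> 3*h + y - 4 != -7 must hold; in canonical form it is 3*y <= -4 -> 3*h + y != -3.
Before skip: 3*y <= -4 -> 3*h + y != -3
Before s := s: 3*y <= -4 -> 3*h + y != -3
Before h := 2*s - 2*lim: 3*y <= -4 -> 6*s + y != 6*lim - 3
The weakest precondition is 3*y <= -4 -> 6*s + y != 6*lim - 3.
Check whether (3*y <= -4 -> 6*s + y != -33) and lim = -5 implies it.
Every state satisfying the precondition satisfies the weakest precondition: the implication holds.
Answer: valid


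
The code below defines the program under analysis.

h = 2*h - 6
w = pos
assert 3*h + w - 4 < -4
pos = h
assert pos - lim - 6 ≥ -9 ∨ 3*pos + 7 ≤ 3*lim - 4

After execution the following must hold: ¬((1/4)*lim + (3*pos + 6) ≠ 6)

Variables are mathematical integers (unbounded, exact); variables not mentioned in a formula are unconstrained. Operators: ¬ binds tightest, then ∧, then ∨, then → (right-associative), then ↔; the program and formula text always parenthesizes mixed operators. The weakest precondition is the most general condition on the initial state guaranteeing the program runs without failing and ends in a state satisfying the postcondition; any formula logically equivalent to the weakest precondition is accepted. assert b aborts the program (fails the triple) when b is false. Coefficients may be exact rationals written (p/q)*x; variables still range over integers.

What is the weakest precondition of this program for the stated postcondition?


Working backward. After the program, the postcondition ¬((1/4)*lim + (3*pos + 6) ≠ 6) must hold; in canonical form it is ¬((1/4)*lim + 3*pos ≠ 0).
Before assert pos - lim - 6 ≥ -9 ∨ 3*pos + 7 ≤ 3*lim - 4: (pos ≥ lim - 3 ∨ 3*pos ≤ 3*lim - 11) ∧ (¬((1/4)*lim + 3*pos ≠ 0))
Before pos := h: (h ≥ lim - 3 ∨ 3*h ≤ 3*lim - 11) ∧ (¬(3*h + (1/4)*lim ≠ 0))
Before assert 3*h + w - 4 < -4: 3*h + w < 0 ∧ (h ≥ lim - 3 ∨ 3*h ≤ 3*lim - 11) ∧ (¬(3*h + (1/4)*lim ≠ 0))
Before w := pos: 3*h + pos < 0 ∧ (h ≥ lim - 3 ∨ 3*h ≤ 3*lim - 11) ∧ (¬(3*h + (1/4)*lim ≠ 0))
Before h := 2*h - 6: 6*h + pos < 18 ∧ (2*h ≥ lim + 3 ∨ 6*h ≤ 3*lim + 7) ∧ (¬(6*h + (1/4)*lim ≠ 18))
Answer: WP = 6*h + pos < 18 ∧ (2*h ≥ lim + 3 ∨ 6*h ≤ 3*lim + 7) ∧ (¬(6*h + (1/4)*lim ≠ 18))


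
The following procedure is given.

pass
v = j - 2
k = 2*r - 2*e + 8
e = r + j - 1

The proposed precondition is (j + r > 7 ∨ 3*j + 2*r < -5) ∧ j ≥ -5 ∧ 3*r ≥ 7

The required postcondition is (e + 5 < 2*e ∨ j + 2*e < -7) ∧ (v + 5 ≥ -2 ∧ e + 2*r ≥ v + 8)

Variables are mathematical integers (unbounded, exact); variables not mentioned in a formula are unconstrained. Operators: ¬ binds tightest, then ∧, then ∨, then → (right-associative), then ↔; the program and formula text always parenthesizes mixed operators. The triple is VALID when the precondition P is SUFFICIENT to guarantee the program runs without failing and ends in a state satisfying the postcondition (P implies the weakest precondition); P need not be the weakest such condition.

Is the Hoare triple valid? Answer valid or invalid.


Working backward. After the program, the postcondition (e + 5 < 2*e ∨ j + 2*e < -7) ∧ (v + 5 ≥ -2 ∧ e + 2*r ≥ v + 8) must hold; in canonical form it is (e > 5 ∨ 2*e + j < -7) ∧ v ≥ -7 ∧ e + 2*r ≥ v + 8.
Before e := r + j - 1: (j + r > 6 ∨ 3*j + 2*r < -5) ∧ v ≥ -7 ∧ j + 3*r ≥ v + 9
Before k := 2*r - 2*e + 8: (j + r > 6 ∨ 3*j + 2*r < -5) ∧ v ≥ -7 ∧ j + 3*r ≥ v + 9
Before v := j - 2: (j + r > 6 ∨ 3*j + 2*r < -5) ∧ j ≥ -5 ∧ 3*r ≥ 7
Before skip: (j + r > 6 ∨ 3*j + 2*r < -5) ∧ j ≥ -5 ∧ 3*r ≥ 7
The weakest precondition is (j + r > 6 ∨ 3*j + 2*r < -5) ∧ j ≥ -5 ∧ 3*r ≥ 7.
Check whether (j + r > 7 ∨ 3*j + 2*r < -5) ∧ j ≥ -5 ∧ 3*r ≥ 7 implies it.
Every state satisfying the precondition satisfies the weakest precondition: the implication holds.
Answer: valid


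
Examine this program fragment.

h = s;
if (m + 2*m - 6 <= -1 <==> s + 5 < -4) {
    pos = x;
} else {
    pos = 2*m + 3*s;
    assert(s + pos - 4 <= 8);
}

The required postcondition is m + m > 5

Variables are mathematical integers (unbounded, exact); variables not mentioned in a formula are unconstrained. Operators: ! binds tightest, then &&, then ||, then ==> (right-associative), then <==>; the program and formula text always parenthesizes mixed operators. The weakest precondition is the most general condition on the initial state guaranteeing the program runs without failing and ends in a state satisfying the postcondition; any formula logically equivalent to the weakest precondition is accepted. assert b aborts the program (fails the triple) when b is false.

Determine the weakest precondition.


Working backward. After the program, the postcondition m + m > 5 must hold; in canonical form it is 2*m > 5.
Then branch requires 2*m > 5; else branch requires 2*m + 4*s <= 12 && 2*m > 5.
Before the if: ((3*m <= 5 <==> s < -9) ==> 2*m > 5) && ((!(3*m <= 5 <==> s < -9)) ==> (2*m + 4*s <= 12 && 2*m > 5))
Before h := s: ((3*m <= 5 <==> s < -9) ==> 2*m > 5) && ((!(3*m <= 5 <==> s < -9)) ==> (2*m + 4*s <= 12 && 2*m > 5))
Answer: WP = ((3*m <= 5 <==> s < -9) ==> 2*m > 5) && ((!(3*m <= 5 <==> s < -9)) ==> (2*m + 4*s <= 12 && 2*m > 5))


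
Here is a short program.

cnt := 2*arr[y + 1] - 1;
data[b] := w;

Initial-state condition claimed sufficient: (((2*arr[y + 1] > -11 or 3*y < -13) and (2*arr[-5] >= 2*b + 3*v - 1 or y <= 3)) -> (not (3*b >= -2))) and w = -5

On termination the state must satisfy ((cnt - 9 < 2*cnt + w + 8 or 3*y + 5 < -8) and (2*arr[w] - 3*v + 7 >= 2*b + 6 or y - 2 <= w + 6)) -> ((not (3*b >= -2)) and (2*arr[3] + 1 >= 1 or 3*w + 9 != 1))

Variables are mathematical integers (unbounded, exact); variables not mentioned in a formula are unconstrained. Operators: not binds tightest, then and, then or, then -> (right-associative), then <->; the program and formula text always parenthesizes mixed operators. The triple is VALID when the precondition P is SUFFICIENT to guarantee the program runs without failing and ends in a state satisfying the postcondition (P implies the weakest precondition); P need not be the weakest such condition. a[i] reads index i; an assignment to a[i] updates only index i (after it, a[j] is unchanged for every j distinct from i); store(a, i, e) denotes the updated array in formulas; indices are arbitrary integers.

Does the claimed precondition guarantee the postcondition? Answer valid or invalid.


Working backward. After the program, the postcondition ((cnt - 9 < 2*cnt + w + 8 or 3*y + 5 < -8) and (2*arr[w] - 3*v + 7 >= 2*b + 6 or y - 2 <= w + 6)) -> ((not (3*b >= -2)) and (2*arr[3] + 1 >= 1 or 3*w + 9 != 1)) must hold; in canonical form it is ((cnt + w > -17 or 3*y < -13) and (2*arr[w] >= 2*b + 3*v - 1 or y <= w + 8)) -> ((not (3*b >= -2)) and (2*arr[3] >= 0 or 3*w != -8)).
Before data[b] := w: ((cnt + w > -17 or 3*y < -13) and (2*arr[w] >= 2*b + 3*v - 1 or y <= w + 8)) -> ((not (3*b >= -2)) and (2*arr[3] >= 0 or 3*w != -8))
Before cnt := 2*arr[y + 1] - 1: ((2*arr[y + 1] + w > -16 or 3*y < -13) and (2*arr[w] >= 2*b + 3*v - 1 or y <= w + 8)) -> ((not (3*b >= -2)) and (2*arr[3] >= 0 or 3*w != -8))
The weakest precondition is ((2*arr[y + 1] + w > -16 or 3*y < -13) and (2*arr[w] >= 2*b + 3*v - 1 or y <= w + 8)) -> ((not (3*b >= -2)) and (2*arr[3] >= 0 or 3*w != -8)).
Check whether (((2*arr[y + 1] > -11 or 3*y < -13) and (2*arr[-5] >= 2*b + 3*v - 1 or y <= 3)) -> (not (3*b >= -2))) and w = -5 implies it.
Every state satisfying the precondition satisfies the weakest precondition: the implication holds.
Answer: valid


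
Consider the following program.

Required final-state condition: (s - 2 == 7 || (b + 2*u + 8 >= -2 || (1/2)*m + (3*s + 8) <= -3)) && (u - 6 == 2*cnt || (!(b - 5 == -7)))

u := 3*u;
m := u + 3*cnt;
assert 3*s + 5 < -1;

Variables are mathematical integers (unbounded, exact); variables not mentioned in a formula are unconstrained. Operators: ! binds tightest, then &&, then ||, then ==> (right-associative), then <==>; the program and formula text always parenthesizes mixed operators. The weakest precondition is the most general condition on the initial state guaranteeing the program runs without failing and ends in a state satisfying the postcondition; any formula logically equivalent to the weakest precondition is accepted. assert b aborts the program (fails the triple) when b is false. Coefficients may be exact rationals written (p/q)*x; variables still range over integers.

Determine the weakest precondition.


Working backward. After the program, the postcondition (s - 2 == 7 || (b + 2*u + 8 >= -2 || (1/2)*m + (3*s + 8) <= -3)) && (u - 6 == 2*cnt || (!(b - 5 == -7))) must hold; in canonical form it is (s == 9 || b + 2*u >= -10 || (1/2)*m + 3*s <= -11) && (u == 2*cnt + 6 || (!(b == -2))).
Before assert 3*s + 5 < -1: 3*s < -6 && (s == 9 || b + 2*u >= -10 || (1/2)*m + 3*s <= -11) && (u == 2*cnt + 6 || (!(b == -2)))
Before m := u + 3*cnt: 3*s < -6 && (s == 9 || b + 2*u >= -10 || (3/2)*cnt + 3*s + (1/2)*u <= -11) && (u == 2*cnt + 6 || (!(b == -2)))
Before u := 3*u: 3*s < -6 && (s == 9 || b + 6*u >= -10 || (3/2)*cnt + 3*s + (3/2)*u <= -11) && (3*u == 2*cnt + 6 || (!(b == -2)))
Answer: WP = 3*s < -6 && (s == 9 || b + 6*u >= -10 || (3/2)*cnt + 3*s + (3/2)*u <= -11) && (3*u == 2*cnt + 6 || (!(b == -2)))


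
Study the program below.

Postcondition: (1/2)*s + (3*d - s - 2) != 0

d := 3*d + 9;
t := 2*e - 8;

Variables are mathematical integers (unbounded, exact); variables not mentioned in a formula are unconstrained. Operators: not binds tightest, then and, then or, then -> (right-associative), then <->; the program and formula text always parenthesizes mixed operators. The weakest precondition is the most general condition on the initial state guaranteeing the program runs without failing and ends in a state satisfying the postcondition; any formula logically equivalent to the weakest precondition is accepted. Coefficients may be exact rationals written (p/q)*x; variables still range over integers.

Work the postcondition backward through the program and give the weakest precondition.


Working backward. After the program, the postcondition (1/2)*s + (3*d - s - 2) != 0 must hold; in canonical form it is 3*d != (1/2)*s + 2.
Before t := 2*e - 8: 3*d != (1/2)*s + 2
Before d := 3*d + 9: 9*d != (1/2)*s - 25
Answer: WP = 9*d != (1/2)*s - 25


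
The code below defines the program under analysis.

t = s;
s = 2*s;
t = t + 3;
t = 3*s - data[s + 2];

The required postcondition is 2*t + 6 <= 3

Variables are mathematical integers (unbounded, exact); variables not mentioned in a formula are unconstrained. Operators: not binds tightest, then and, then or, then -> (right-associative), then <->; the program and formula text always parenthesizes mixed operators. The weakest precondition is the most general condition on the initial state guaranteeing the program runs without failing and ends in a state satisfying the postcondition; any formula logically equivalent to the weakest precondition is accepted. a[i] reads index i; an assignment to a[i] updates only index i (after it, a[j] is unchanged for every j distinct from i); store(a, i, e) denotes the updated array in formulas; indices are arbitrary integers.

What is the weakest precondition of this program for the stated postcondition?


Working backward. After the program, the postcondition 2*t + 6 <= 3 must hold; in canonical form it is 2*t <= -3.
Before t := 3*s - data[s + 2]: 6*s <= 2*data[s + 2] - 3
Before t := t + 3: 6*s <= 2*data[s + 2] - 3
Before s := 2*s: 12*s <= 2*data[2*s + 2] - 3
Before t := s: 12*s <= 2*data[2*s + 2] - 3
Answer: WP = 12*s <= 2*data[2*s + 2] - 3


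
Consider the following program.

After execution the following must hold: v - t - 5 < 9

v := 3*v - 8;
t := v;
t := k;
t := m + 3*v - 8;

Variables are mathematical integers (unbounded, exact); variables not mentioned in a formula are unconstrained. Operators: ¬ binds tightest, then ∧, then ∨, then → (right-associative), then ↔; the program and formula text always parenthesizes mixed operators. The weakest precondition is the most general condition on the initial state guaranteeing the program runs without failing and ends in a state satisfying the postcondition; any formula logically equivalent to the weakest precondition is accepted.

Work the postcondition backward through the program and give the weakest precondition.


Working backward. After the program, the postcondition v - t - 5 < 9 must hold; in canonical form it is v < t + 14.
Before t := m + 3*v - 8: m + 2*v > -6
Before t := k: m + 2*v > -6
Before t := v: m + 2*v > -6
Before v := 3*v - 8: m + 6*v > 10
Answer: WP = m + 6*v > 10


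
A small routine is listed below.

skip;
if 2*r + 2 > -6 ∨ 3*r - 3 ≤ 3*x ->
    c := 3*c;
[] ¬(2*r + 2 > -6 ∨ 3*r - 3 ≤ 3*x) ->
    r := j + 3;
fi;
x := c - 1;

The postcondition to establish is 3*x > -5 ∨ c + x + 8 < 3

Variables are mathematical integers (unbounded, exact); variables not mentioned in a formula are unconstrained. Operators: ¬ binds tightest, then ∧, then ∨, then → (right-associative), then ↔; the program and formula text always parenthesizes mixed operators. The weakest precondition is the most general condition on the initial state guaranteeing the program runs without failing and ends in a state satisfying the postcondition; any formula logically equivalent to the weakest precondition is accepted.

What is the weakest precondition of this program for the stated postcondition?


Working backward. After the program, the postcondition 3*x > -5 ∨ c + x + 8 < 3 must hold; in canonical form it is 3*x > -5 ∨ c + x < -5.
Before x := c - 1: 3*c > -2 ∨ 2*c < -4
Then branch requires 9*c > -2 ∨ 6*c < -4; else branch requires 3*c > -2 ∨ 2*c < -4.
Before the if: ((2*r > -8 ∨ 3*r ≤ 3*x + 3) → (9*c > -2 ∨ 6*c < -4)) ∧ ((¬(2*r > -8 ∨ 3*r ≤ 3*x + 3)) → (3*c > -2 ∨ 2*c < -4))
Before skip: ((2*r > -8 ∨ 3*r ≤ 3*x + 3) → (9*c > -2 ∨ 6*c < -4)) ∧ ((¬(2*r > -8 ∨ 3*r ≤ 3*x + 3)) → (3*c > -2 ∨ 2*c < -4))
Answer: WP = ((2*r > -8 ∨ 3*r ≤ 3*x + 3) → (9*c > -2 ∨ 6*c < -4)) ∧ ((¬(2*r > -8 ∨ 3*r ≤ 3*x + 3)) → (3*c > -2 ∨ 2*c < -4))


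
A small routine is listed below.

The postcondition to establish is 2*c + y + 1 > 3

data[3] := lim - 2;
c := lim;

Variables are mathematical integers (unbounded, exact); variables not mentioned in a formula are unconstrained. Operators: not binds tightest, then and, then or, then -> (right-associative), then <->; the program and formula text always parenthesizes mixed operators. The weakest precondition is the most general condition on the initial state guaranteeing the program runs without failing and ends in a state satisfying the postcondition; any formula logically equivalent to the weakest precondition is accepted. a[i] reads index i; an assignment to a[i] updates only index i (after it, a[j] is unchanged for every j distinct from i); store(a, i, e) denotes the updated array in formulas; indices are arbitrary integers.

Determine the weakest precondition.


Working backward. After the program, the postcondition 2*c + y + 1 > 3 must hold; in canonical form it is 2*c + y > 2.
Before c := lim: 2*lim + y > 2
Before data[3] := lim - 2: 2*lim + y > 2
Answer: WP = 2*lim + y > 2


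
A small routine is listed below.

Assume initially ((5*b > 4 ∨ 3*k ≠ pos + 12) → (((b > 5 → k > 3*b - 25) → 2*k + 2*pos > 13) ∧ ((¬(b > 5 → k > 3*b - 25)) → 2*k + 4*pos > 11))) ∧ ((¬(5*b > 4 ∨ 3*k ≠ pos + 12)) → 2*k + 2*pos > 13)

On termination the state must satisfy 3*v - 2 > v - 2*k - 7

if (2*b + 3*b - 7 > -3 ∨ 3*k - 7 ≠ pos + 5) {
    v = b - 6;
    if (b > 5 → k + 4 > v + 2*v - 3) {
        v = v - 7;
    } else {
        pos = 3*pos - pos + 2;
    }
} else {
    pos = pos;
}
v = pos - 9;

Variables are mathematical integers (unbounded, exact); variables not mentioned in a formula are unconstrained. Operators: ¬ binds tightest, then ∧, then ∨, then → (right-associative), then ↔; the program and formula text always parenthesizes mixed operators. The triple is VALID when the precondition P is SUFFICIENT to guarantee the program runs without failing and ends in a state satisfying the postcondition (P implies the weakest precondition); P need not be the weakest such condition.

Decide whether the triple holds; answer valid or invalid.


Working backward. After the program, the postcondition 3*v - 2 > v - 2*k - 7 must hold; in canonical form it is 2*k + 2*v > -5.
Before v := pos - 9: 2*k + 2*pos > 13
Then branch requires ((b > 5 → k > 3*b - 25) → 2*k + 2*pos > 13) ∧ ((¬(b > 5 → k > 3*b - 25)) → 2*k + 4*pos > 9); else branch requires 2*k + 2*pos > 13.
Before the if: ((5*b > 4 ∨ 3*k ≠ pos + 12) → (((b > 5 → k > 3*b - 25) → 2*k + 2*pos > 13) ∧ ((¬(b > 5 → k > 3*b - 25)) → 2*k + 4*pos > 9))) ∧ ((¬(5*b > 4 ∨ 3*k ≠ pos + 12)) → 2*k + 2*pos > 13)
The weakest precondition is ((5*b > 4 ∨ 3*k ≠ pos + 12) → (((b > 5 → k > 3*b - 25) → 2*k + 2*pos > 13) ∧ ((¬(b > 5 → k > 3*b - 25)) → 2*k + 4*pos > 9))) ∧ ((¬(5*b > 4 ∨ 3*k ≠ pos + 12)) → 2*k + 2*pos > 13).
Check whether ((5*b > 4 ∨ 3*k ≠ pos + 12) → (((b > 5 → k > 3*b - 25) → 2*k + 2*pos > 13) ∧ ((¬(b > 5 → k > 3*b - 25)) → 2*k + 4*pos > 11))) ∧ ((¬(5*b > 4 ∨ 3*k ≠ pos + 12)) → 2*k + 2*pos > 13) implies it.
Every state satisfying the precondition satisfies the weakest precondition: the implication holds.
Answer: valid


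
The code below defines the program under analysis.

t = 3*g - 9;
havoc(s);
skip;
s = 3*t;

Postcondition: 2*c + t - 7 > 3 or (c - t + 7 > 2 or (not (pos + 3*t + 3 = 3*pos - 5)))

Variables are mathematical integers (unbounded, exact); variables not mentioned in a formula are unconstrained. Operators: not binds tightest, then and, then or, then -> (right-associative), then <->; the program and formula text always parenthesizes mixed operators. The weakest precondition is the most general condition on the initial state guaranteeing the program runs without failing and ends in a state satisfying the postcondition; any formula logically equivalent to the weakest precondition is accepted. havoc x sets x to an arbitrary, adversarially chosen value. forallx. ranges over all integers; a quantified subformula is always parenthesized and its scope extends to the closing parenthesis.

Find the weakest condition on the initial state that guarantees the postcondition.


Working backward. After the program, the postcondition 2*c + t - 7 > 3 or (c - t + 7 > 2 or (not (pos + 3*t + 3 = 3*pos - 5))) must hold; in canonical form it is 2*c + t > 10 or c > t - 5 or (not (3*t = 2*pos - 8)).
Before s := 3*t: 2*c + t > 10 or c > t - 5 or (not (3*t = 2*pos - 8))
Before skip: 2*c + t > 10 or c > t - 5 or (not (3*t = 2*pos - 8))
Before havoc s: 2*c + t > 10 or c > t - 5 or (not (3*t = 2*pos - 8))
Before t := 3*g - 9: 2*c + 3*g > 19 or c > 3*g - 14 or (not (9*g = 2*pos + 19))
Answer: WP = 2*c + 3*g > 19 or c > 3*g - 14 or (not (9*g = 2*pos + 19))


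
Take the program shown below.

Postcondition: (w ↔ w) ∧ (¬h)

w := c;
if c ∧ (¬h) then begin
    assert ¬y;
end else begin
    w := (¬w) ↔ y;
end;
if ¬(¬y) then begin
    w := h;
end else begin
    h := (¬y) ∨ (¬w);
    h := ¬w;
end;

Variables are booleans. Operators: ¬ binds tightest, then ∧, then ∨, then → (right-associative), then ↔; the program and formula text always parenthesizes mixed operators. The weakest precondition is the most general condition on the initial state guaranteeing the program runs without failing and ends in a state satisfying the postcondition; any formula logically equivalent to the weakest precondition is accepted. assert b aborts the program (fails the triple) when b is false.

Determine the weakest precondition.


Working backward. After the program, the postcondition (w ↔ w) ∧ (¬h) must hold; in canonical form it is ¬h.
Then branch requires ¬h; else branch requires w.
Before the if: (y → (¬h)) ∧ ((¬y) → w)
Then branch requires (¬y) ∧ (y → (¬h)) ∧ ((¬y) → w); else branch requires (y → (¬h)) ∧ ((¬y) → ((¬w) ↔ y)).
Before the if: ((c ∧ (¬h)) → ((¬y) ∧ (y → (¬h)) ∧ ((¬y) → w))) ∧ ((¬(c ∧ (¬h))) → ((y → (¬h)) ∧ ((¬y) → ((¬w) ↔ y))))
Before w := c: ((c ∧ (¬h)) → ((¬y) ∧ (y → (¬h)) ∧ ((¬y) → c))) ∧ ((¬(c ∧ (¬h))) → ((y → (¬h)) ∧ ((¬y) → ((¬c) ↔ y))))
Answer: WP = ((c ∧ (¬h)) → ((¬y) ∧ (y → (¬h)) ∧ ((¬y) → c))) ∧ ((¬(c ∧ (¬h))) → ((y → (¬h)) ∧ ((¬y) → ((¬c) ↔ y))))


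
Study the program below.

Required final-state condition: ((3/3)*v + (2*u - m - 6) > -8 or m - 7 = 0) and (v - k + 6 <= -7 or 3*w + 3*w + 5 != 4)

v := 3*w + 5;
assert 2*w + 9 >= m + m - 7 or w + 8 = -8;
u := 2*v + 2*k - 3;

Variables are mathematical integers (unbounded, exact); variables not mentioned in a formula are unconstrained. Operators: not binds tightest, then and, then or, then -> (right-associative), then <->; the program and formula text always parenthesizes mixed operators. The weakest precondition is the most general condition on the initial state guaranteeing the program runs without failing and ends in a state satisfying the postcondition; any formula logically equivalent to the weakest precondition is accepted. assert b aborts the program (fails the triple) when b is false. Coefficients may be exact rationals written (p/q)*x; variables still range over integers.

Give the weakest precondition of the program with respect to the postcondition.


Working backward. After the program, the postcondition ((3/3)*v + (2*u - m - 6) > -8 or m - 7 = 0) and (v - k + 6 <= -7 or 3*w + 3*w + 5 != 4) must hold; in canonical form it is (2*u + v > m - 2 or m = 7) and (v <= k - 13 or 6*w != -1).
Before u := 2*v + 2*k - 3: (4*k + 5*v > m + 4 or m = 7) and (v <= k - 13 or 6*w != -1)
Before assert 2*w + 9 >= m + m - 7 or w + 8 = -8: (2*w >= 2*m - 16 or w = -16) and (4*k + 5*v > m + 4 or m = 7) and (v <= k - 13 or 6*w != -1)
Before v := 3*w + 5: (2*w >= 2*m - 16 or w = -16) and (4*k + 15*w > m - 21 or m = 7) and (3*w <= k - 18 or 6*w != -1)
Answer: WP = (2*w >= 2*m - 16 or w = -16) and (4*k + 15*w > m - 21 or m = 7) and (3*w <= k - 18 or 6*w != -1)


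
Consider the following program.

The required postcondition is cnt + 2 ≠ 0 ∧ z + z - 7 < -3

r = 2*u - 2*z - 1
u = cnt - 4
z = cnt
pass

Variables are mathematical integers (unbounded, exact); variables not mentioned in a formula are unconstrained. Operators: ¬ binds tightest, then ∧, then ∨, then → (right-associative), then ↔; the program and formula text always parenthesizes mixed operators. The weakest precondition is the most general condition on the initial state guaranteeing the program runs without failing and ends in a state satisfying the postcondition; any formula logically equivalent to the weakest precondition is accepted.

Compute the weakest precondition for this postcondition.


Working backward. After the program, the postcondition cnt + 2 ≠ 0 ∧ z + z - 7 < -3 must hold; in canonical form it is cnt ≠ -2 ∧ 2*z < 4.
Before skip: cnt ≠ -2 ∧ 2*z < 4
Before z := cnt: cnt ≠ -2 ∧ 2*cnt < 4
Before u := cnt - 4: cnt ≠ -2 ∧ 2*cnt < 4
Before r := 2*u - 2*z - 1: cnt ≠ -2 ∧ 2*cnt < 4
Answer: WP = cnt ≠ -2 ∧ 2*cnt < 4


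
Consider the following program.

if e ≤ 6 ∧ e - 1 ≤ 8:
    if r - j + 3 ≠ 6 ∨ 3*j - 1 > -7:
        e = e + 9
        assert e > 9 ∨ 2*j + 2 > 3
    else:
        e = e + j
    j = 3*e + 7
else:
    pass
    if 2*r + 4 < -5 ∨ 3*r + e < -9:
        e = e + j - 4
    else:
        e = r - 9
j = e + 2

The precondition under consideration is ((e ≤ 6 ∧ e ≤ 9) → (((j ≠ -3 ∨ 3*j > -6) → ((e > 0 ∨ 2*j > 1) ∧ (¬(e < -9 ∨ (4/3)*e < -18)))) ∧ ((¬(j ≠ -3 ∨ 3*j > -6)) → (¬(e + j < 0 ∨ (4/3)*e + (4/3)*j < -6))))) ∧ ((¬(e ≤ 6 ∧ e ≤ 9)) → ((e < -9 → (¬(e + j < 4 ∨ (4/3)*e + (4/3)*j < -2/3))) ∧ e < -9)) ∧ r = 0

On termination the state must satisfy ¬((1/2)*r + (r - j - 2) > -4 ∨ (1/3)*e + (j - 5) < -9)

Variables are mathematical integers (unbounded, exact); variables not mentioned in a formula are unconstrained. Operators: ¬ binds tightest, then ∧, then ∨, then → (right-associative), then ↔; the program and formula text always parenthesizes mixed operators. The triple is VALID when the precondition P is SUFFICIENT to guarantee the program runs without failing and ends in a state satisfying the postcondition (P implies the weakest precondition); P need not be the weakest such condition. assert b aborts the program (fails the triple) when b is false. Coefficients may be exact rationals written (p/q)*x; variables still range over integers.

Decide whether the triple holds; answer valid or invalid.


Working backward. After the program, the postcondition ¬((1/2)*r + (r - j - 2) > -4 ∨ (1/3)*e + (j - 5) < -9) must hold; in canonical form it is ¬((3/2)*r > j - 2 ∨ (1/3)*e + j < -4).
Before j := e + 2: ¬((3/2)*r > e ∨ (4/3)*e < -6)
Then branch requires ((r ≠ j + 3 ∨ 3*j > -6) → ((e > 0 ∨ 2*j > 1) ∧ (¬((3/2)*r > e + 9 ∨ (4/3)*e < -18)))) ∧ ((¬(r ≠ j + 3 ∨ 3*j > -6)) → (¬((3/2)*r > e + j ∨ (4/3)*e + (4/3)*j < -6))); else branch requires ((2*r < -9 ∨ e + 3*r < -9) → (¬((3/2)*r > e + j - 4 ∨ (4/3)*e + (4/3)*j < -2/3))) ∧ ((¬(2*r < -9 ∨ e + 3*r < -9)) → (¬((1/2)*r > -9 ∨ (4/3)*r < 6))).
Before the if: ((e ≤ 6 ∧ e ≤ 9) → (((r ≠ j + 3 ∨ 3*j > -6) → ((e > 0 ∨ 2*j > 1) ∧ (¬((3/2)*r > e + 9 ∨ (4/3)*e < -18)))) ∧ ((¬(r ≠ j + 3 ∨ 3*j > -6)) → (¬((3/2)*r > e + j ∨ (4/3)*e + (4/3)*j < -6))))) ∧ ((¬(e ≤ 6 ∧ e ≤ 9)) → (((2*r < -9 ∨ e + 3*r < -9) → (¬((3/2)*r > e + j - 4 ∨ (4/3)*e + (4/3)*j < -2/3))) ∧ ((¬(2*r < -9 ∨ e + 3*r < -9)) → (¬((1/2)*r > -9 ∨ (4/3)*r < 6)))))
The weakest precondition is ((e ≤ 6 ∧ e ≤ 9) → (((r ≠ j + 3 ∨ 3*j > -6) → ((e > 0 ∨ 2*j > 1) ∧ (¬((3/2)*r > e + 9 ∨ (4/3)*e < -18)))) ∧ ((¬(r ≠ j + 3 ∨ 3*j > -6)) → (¬((3/2)*r > e + j ∨ (4/3)*e + (4/3)*j < -6))))) ∧ ((¬(e ≤ 6 ∧ e ≤ 9)) → (((2*r < -9 ∨ e + 3*r < -9) → (¬((3/2)*r > e + j - 4 ∨ (4/3)*e + (4/3)*j < -2/3))) ∧ ((¬(2*r < -9 ∨ e + 3*r < -9)) → (¬((1/2)*r > -9 ∨ (4/3)*r < 6))))).
Check whether ((e ≤ 6 ∧ e ≤ 9) → (((j ≠ -3 ∨ 3*j > -6) → ((e > 0 ∨ 2*j > 1) ∧ (¬(e < -9 ∨ (4/3)*e < -18)))) ∧ ((¬(j ≠ -3 ∨ 3*j > -6)) → (¬(e + j < 0 ∨ (4/3)*e + (4/3)*j < -6))))) ∧ ((¬(e ≤ 6 ∧ e ≤ 9)) → ((e < -9 → (¬(e + j < 4 ∨ (4/3)*e + (4/3)*j < -2/3))) ∧ e < -9)) ∧ r = 0 implies it.
Every state satisfying the precondition satisfies the weakest precondition: the implication holds.
Answer: valid


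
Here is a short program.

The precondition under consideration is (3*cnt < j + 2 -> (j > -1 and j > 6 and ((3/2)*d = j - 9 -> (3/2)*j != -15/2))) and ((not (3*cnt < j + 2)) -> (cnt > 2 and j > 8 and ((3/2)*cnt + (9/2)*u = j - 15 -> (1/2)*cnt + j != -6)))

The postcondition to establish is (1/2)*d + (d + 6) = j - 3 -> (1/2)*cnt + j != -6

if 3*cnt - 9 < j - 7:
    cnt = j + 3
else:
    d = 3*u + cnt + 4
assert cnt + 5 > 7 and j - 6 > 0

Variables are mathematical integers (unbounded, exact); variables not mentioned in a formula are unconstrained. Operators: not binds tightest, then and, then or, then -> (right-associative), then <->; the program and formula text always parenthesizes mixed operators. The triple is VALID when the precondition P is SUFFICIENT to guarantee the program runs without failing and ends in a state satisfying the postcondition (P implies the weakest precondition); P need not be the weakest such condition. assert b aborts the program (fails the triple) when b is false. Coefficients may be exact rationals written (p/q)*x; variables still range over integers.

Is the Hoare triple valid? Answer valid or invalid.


Working backward. After the program, the postcondition (1/2)*d + (d + 6) = j - 3 -> (1/2)*cnt + j != -6 must hold; in canonical form it is (3/2)*d = j - 9 -> (1/2)*cnt + j != -6.
Before assert cnt + 5 > 7 and j - 6 > 0: cnt > 2 and j > 6 and ((3/2)*d = j - 9 -> (1/2)*cnt + j != -6)
Then branch requires j > -1 and j > 6 and ((3/2)*d = j - 9 -> (3/2)*j != -15/2); else branch requires cnt > 2 and j > 6 and ((3/2)*cnt + (9/2)*u = j - 15 -> (1/2)*cnt + j != -6).
Before the if: (3*cnt < j + 2 -> (j > -1 and j > 6 and ((3/2)*d = j - 9 -> (3/2)*j != -15/2))) and ((not (3*cnt < j + 2)) -> (cnt > 2 and j > 6 and ((3/2)*cnt + (9/2)*u = j - 15 -> (1/2)*cnt + j != -6)))
The weakest precondition is (3*cnt < j + 2 -> (j > -1 and j > 6 and ((3/2)*d = j - 9 -> (3/2)*j != -15/2))) and ((not (3*cnt < j + 2)) -> (cnt > 2 and j > 6 and ((3/2)*cnt + (9/2)*u = j - 15 -> (1/2)*cnt + j != -6))).
Check whether (3*cnt < j + 2 -> (j > -1 and j > 6 and ((3/2)*d = j - 9 -> (3/2)*j != -15/2))) and ((not (3*cnt < j + 2)) -> (cnt > 2 and j > 8 and ((3/2)*cnt + (9/2)*u = j - 15 -> (1/2)*cnt + j != -6))) implies it.
Every state satisfying the precondition satisfies the weakest precondition: the implication holds.
Answer: valid


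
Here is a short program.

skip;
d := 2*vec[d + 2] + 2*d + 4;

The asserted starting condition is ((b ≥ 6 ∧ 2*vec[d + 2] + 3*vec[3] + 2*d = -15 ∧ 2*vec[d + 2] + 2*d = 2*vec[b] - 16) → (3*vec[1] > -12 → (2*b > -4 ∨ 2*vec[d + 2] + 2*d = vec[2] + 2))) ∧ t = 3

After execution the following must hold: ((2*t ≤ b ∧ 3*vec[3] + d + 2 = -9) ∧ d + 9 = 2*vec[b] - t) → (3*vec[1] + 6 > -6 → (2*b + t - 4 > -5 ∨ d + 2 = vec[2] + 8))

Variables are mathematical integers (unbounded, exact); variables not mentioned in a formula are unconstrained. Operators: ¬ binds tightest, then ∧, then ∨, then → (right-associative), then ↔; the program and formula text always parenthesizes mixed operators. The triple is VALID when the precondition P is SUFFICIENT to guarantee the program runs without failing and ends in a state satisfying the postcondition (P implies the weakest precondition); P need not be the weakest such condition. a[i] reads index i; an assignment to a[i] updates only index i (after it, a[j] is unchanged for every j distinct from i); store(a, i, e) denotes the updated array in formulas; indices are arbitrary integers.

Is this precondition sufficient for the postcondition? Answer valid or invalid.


Working backward. After the program, the postcondition ((2*t ≤ b ∧ 3*vec[3] + d + 2 = -9) ∧ d + 9 = 2*vec[b] - t) → (3*vec[1] + 6 > -6 → (2*b + t - 4 > -5 ∨ d + 2 = vec[2] + 8)) must hold; in canonical form it is (2*t ≤ b ∧ 3*vec[3] + d = -11 ∧ d + t = 2*vec[b] - 9) → (3*vec[1] > -12 → (2*b + t > -1 ∨ d = vec[2] + 6)).
Before d := 2*vec[d + 2] + 2*d + 4: (2*t ≤ b ∧ 2*vec[d + 2] + 3*vec[3] + 2*d = -15 ∧ 2*vec[d + 2] + 2*d + t = 2*vec[b] - 13) → (3*vec[1] > -12 → (2*b + t > -1 ∨ 2*vec[d + 2] + 2*d = vec[2] + 2))
Before skip: (2*t ≤ b ∧ 2*vec[d + 2] + 3*vec[3] + 2*d = -15 ∧ 2*vec[d + 2] + 2*d + t = 2*vec[b] - 13) → (3*vec[1] > -12 → (2*b + t > -1 ∨ 2*vec[d + 2] + 2*d = vec[2] + 2))
The weakest precondition is (2*t ≤ b ∧ 2*vec[d + 2] + 3*vec[3] + 2*d = -15 ∧ 2*vec[d + 2] + 2*d + t = 2*vec[b] - 13) → (3*vec[1] > -12 → (2*b + t > -1 ∨ 2*vec[d + 2] + 2*d = vec[2] + 2)).
Check whether ((b ≥ 6 ∧ 2*vec[d + 2] + 3*vec[3] + 2*d = -15 ∧ 2*vec[d + 2] + 2*d = 2*vec[b] - 16) → (3*vec[1] > -12 → (2*b > -4 ∨ 2*vec[d + 2] + 2*d = vec[2] + 2))) ∧ t = 3 implies it.
Every state satisfying the precondition satisfies the weakest precondition: the implication holds.
Answer: valid


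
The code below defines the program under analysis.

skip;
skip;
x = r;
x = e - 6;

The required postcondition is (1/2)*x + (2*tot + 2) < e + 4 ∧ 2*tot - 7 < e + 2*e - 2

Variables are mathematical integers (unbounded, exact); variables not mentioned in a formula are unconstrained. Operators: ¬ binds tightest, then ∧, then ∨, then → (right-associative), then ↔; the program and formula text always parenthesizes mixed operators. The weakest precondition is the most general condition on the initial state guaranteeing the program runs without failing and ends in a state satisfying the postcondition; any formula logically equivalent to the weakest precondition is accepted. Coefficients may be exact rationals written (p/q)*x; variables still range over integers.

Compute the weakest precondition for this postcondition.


Working backward. After the program, the postcondition (1/2)*x + (2*tot + 2) < e + 4 ∧ 2*tot - 7 < e + 2*e - 2 must hold; in canonical form it is 2*tot + (1/2)*x < e + 2 ∧ 2*tot < 3*e + 5.
Before x := e - 6: 2*tot < (1/2)*e + 5 ∧ 2*tot < 3*e + 5
Before x := r: 2*tot < (1/2)*e + 5 ∧ 2*tot < 3*e + 5
Before skip: 2*tot < (1/2)*e + 5 ∧ 2*tot < 3*e + 5
Before skip: 2*tot < (1/2)*e + 5 ∧ 2*tot < 3*e + 5
Answer: WP = 2*tot < (1/2)*e + 5 ∧ 2*tot < 3*e + 5


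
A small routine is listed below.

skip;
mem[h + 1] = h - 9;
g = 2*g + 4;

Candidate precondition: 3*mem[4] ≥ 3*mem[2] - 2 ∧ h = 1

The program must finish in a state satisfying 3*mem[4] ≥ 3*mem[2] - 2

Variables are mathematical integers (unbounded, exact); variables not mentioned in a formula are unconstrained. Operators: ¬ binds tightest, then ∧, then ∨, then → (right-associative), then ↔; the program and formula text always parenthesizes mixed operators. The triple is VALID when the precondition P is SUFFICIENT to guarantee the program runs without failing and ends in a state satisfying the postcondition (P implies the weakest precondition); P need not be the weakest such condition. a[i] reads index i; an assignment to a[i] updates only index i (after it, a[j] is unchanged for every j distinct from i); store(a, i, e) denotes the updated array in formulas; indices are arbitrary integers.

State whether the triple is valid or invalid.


Working backward. After the program, 3*mem[4] ≥ 3*mem[2] - 2 must hold.
Before g := 2*g + 4: 3*mem[4] ≥ 3*mem[2] - 2
Before mem[h + 1] := h - 9: 3*store(mem, h + 1, h - 9)[4] ≥ 3*store(mem, h + 1, h - 9)[2] - 2
Before skip: 3*store(mem, h + 1, h - 9)[4] ≥ 3*store(mem, h + 1, h - 9)[2] - 2
The weakest precondition is 3*store(mem, h + 1, h - 9)[4] ≥ 3*store(mem, h + 1, h - 9)[2] - 2.
Check whether 3*mem[4] ≥ 3*mem[2] - 2 ∧ h = 1 implies it.
Countermodel: at the initial state h = 1, mem = {[2] = -17431, [4] = -17431, elsewhere -17431}, the precondition holds but the weakest precondition fails.
Answer: invalid
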